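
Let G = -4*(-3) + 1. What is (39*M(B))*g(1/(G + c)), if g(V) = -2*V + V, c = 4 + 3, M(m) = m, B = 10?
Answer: -39/2 ≈ -19.500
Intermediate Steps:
G = 13 (G = 12 + 1 = 13)
c = 7
g(V) = -V
(39*M(B))*g(1/(G + c)) = (39*10)*(-1/(13 + 7)) = 390*(-1/20) = -39/2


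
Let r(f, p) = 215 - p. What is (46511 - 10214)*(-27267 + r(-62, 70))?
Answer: -984447234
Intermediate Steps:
(46511 - 10214)*(-27267 + r(-62, 70)) = (46511 - 10214)*(-27267 + (215 - 1*70)) = 36297*(-27267 + (215 - 70)) = 36297*(-27267 + 145) = 36297*(-27122) = -984447234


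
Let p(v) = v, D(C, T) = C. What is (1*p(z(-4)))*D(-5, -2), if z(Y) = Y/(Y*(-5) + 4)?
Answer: ⅚ ≈ 0.83333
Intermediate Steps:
z(Y) = Y/(4 - 5*Y) (z(Y) = Y/(-5*Y + 4) = Y/(4 - 5*Y))
(1*p(z(-4)))*D(-5, -2) = (1*(-1*(-4)/(-4 + 5*(-4))))*(-5) = (1*(-1*(-4)/(-4 - 20)))*(-5) = (1*(-1*(-4)/(-24)))*(-5) = (1*(-1*(-4)*(-1/24)))*(-5) = (1*(-⅙))*(-5) = -⅙*(-5) = ⅚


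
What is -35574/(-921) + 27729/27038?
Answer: 329129407/8300666 ≈ 39.651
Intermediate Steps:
-35574/(-921) + 27729/27038 = -35574*(-1/921) + 27729*(1/27038) = 11858/307 + 27729/27038 = 329129407/8300666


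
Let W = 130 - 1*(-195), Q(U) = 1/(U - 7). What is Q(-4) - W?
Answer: -3576/11 ≈ -325.09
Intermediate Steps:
Q(U) = 1/(-7 + U)
W = 325 (W = 130 + 195 = 325)
Q(-4) - W = 1/(-7 - 4) - 1*325 = 1/(-11) - 325 = -1/11 - 325 = -3576/11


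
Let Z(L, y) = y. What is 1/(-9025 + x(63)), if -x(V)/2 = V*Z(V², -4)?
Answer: -1/8521 ≈ -0.00011736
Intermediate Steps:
x(V) = 8*V (x(V) = -2*V*(-4) = -(-8)*V = 8*V)
1/(-9025 + x(63)) = 1/(-9025 + 8*63) = 1/(-9025 + 504) = 1/(-8521) = -1/8521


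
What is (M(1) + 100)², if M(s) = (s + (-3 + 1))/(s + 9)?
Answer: 998001/100 ≈ 9980.0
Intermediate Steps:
M(s) = (-2 + s)/(9 + s) (M(s) = (s - 2)/(9 + s) = (-2 + s)/(9 + s))
(M(1) + 100)² = ((-2 + 1)/(9 + 1) + 100)² = (-1/10 + 100)² = ((⅒)*(-1) + 100)² = (-⅒ + 100)² = (999/10)² = 998001/100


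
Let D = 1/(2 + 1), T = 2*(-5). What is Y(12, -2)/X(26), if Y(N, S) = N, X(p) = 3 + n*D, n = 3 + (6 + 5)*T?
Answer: -18/49 ≈ -0.36735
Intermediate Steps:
T = -10
D = 1/3 ≈ 0.33333
n = -107 (n = 3 + (6 + 5)*(-10) = 3 + 11*(-10) = 3 - 110 = -107)
X(p) = -98/3 (X(p) = 3 - 107*1/3 = 3 - 107/3 = -98/3)
Y(12, -2)/X(26) = 12/(-98/3) = 12*(-3/98) = -18/49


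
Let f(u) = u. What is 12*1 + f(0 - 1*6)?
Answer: 6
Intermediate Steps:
12*1 + f(0 - 1*6) = 12*1 + (0 - 1*6) = 12 + (0 - 6) = 12 - 6 = 6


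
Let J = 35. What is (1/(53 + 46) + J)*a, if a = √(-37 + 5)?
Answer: 13864*I*√2/99 ≈ 198.05*I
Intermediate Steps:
a = 4*I*√2 (a = √(-32) = 4*I*√2 ≈ 5.6569*I)
(1/(53 + 46) + J)*a = (1/(53 + 46) + 35)*(4*I*√2) = (1/99 + 35)*(4*I*√2) = 3466*(4*I*√2)/99 = 13864*I*√2/99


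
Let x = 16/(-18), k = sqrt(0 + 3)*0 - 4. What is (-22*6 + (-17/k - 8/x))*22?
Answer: -5225/2 ≈ -2612.5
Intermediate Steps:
k = -4 (k = sqrt(3)*0 - 4 = 0 - 4 = -4)
x = -8/9 (x = 16*(-1/18) = -8/9 ≈ -0.88889)
(-22*6 + (-17/k - 8/x))*22 = (-22*6 + (-17/(-4) - 8/(-8/9)))*22 = (-132 + (-17*(-1/4) - 8*(-9/8)))*22 = (-132 + (17/4 + 9))*22 = (-132 + 53/4)*22 = -475/4*22 = -5225/2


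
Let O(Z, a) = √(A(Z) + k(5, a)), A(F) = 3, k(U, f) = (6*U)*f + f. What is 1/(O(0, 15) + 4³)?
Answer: 16/907 - 3*√13/1814 ≈ 0.011678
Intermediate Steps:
k(U, f) = f + 6*U*f (k(U, f) = 6*U*f + f = f + 6*U*f)
O(Z, a) = √(3 + 31*a) (O(Z, a) = √(3 + a*(1 + 6*5)) = √(3 + a*(1 + 30)) = √(3 + a*31) = √(3 + 31*a))
1/(O(0, 15) + 4³) = 1/(√(3 + 31*15) + 4³) = 1/(√(3 + 465) + 64) = 1/(√468 + 64) = 1/(6*√13 + 64) = 1/(64 + 6*√13)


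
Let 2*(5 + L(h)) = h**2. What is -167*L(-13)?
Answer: -26553/2 ≈ -13277.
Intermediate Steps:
L(h) = -5 + h**2/2
-167*L(-13) = -167*(-5 + (1/2)*(-13)**2) = -167*(-5 + (1/2)*169) = -167*(-5 + 169/2) = -167*159/2 = -26553/2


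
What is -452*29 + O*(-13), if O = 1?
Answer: -13121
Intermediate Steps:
-452*29 + O*(-13) = -452*29 + 1*(-13) = -13108 - 13 = -13121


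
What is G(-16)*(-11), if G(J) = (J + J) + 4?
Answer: 308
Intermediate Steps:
G(J) = 4 + 2*J (G(J) = 2*J + 4 = 4 + 2*J)
G(-16)*(-11) = (4 + 2*(-16))*(-11) = (4 - 32)*(-11) = -28*(-11) = 308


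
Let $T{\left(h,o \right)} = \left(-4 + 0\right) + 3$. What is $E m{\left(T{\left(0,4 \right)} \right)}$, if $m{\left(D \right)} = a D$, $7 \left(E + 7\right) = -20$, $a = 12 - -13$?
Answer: $\frac{1725}{7} \approx 246.43$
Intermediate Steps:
$a = 25$ ($a = 12 + 13 = 25$)
$T{\left(h,o \right)} = -1$ ($T{\left(h,o \right)} = -4 + 3 = -1$)
$E = - \frac{69}{7}$ ($E = -7 + \frac{1}{7} \left(-20\right) = -7 - \frac{20}{7} = - \frac{69}{7} \approx -9.8571$)
$m{\left(D \right)} = 25 D$
$E m{\left(T{\left(0,4 \right)} \right)} = - \frac{69 \cdot 25 \left(-1\right)}{7} = \left(- \frac{69}{7}\right) \left(-25\right) = \frac{1725}{7}$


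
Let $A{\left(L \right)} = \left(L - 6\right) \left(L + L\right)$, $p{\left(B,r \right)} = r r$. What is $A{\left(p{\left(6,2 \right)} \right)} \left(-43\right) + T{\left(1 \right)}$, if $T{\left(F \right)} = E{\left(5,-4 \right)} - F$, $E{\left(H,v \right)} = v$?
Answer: $683$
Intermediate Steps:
$p{\left(B,r \right)} = r^{2}$
$A{\left(L \right)} = 2 L \left(-6 + L\right)$ ($A{\left(L \right)} = \left(-6 + L\right) 2 L = 2 L \left(-6 + L\right)$)
$T{\left(F \right)} = -4 - F$
$A{\left(p{\left(6,2 \right)} \right)} \left(-43\right) + T{\left(1 \right)} = 2 \cdot 2^{2} \left(-6 + 2^{2}\right) \left(-43\right) - 5 = 2 \cdot 4 \left(-6 + 4\right) \left(-43\right) - 5 = 2 \cdot 4 \left(-2\right) \left(-43\right) - 5 = \left(-16\right) \left(-43\right) - 5 = 688 - 5 = 683$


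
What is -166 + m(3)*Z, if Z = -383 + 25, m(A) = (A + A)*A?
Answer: -6610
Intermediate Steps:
m(A) = 2*A**2 (m(A) = (2*A)*A = 2*A**2)
Z = -358
-166 + m(3)*Z = -166 + (2*3**2)*(-358) = -166 + (2*9)*(-358) = -166 + 18*(-358) = -166 - 6444 = -6610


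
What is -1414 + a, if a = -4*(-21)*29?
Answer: 1022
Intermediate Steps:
a = 2436 (a = 84*29 = 2436)
-1414 + a = -1414 + 2436 = 1022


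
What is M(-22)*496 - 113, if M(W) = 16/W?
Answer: -5211/11 ≈ -473.73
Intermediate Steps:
M(-22)*496 - 113 = (16/(-22))*496 - 113 = (16*(-1/22))*496 - 113 = -8/11*496 - 113 = -3968/11 - 113 = -5211/11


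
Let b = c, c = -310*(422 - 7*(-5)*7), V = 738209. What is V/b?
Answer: -738209/206770 ≈ -3.5702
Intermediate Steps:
c = -206770 (c = -310*(422 + 35*7) = -310*(422 + 245) = -310*667 = -206770)
b = -206770
V/b = 738209/(-206770) = 738209*(-1/206770) = -738209/206770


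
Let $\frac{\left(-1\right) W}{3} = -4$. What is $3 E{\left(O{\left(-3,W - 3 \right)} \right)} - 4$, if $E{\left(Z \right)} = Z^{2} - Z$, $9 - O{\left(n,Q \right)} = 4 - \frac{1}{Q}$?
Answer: $\frac{1594}{27} \approx 59.037$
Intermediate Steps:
$W = 12$ ($W = \left(-3\right) \left(-4\right) = 12$)
$O{\left(n,Q \right)} = 5 + \frac{1}{Q}$ ($O{\left(n,Q \right)} = 9 - \left(4 - \frac{1}{Q}\right) = 5 + \frac{1}{Q}$)
$3 E{\left(O{\left(-3,W - 3 \right)} \right)} - 4 = 3 \left(5 + \frac{1}{12 - 3}\right) \left(-1 + \left(5 + \frac{1}{12 - 3}\right)\right) - 4 = 3 \left(5 + \frac{1}{9}\right) \left(-1 + \left(5 + \frac{1}{9}\right)\right) - 4 = 3 \frac{46 \left(-1 + \frac{46}{9}\right)}{9} - 4 = 3 \cdot \frac{46}{9} \cdot \frac{37}{9} - 4 = 3 \cdot \frac{1702}{81} - 4 = \frac{1702}{27} - 4 = \frac{1594}{27}$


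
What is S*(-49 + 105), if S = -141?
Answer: -7896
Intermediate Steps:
S*(-49 + 105) = -141*(-49 + 105) = -141*56 = -7896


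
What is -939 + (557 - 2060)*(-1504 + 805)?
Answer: 1049658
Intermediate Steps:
-939 + (557 - 2060)*(-1504 + 805) = -939 - 1503*(-699) = -939 + 1050597 = 1049658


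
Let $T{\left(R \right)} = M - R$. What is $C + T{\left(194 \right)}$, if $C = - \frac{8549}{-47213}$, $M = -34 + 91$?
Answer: $- \frac{6459632}{47213} \approx -136.82$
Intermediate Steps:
$M = 57$
$T{\left(R \right)} = 57 - R$
$C = \frac{8549}{47213}$ ($C = \left(-8549\right) \left(- \frac{1}{47213}\right) = \frac{8549}{47213} \approx 0.18107$)
$C + T{\left(194 \right)} = \frac{8549}{47213} + \left(57 - 194\right) = \frac{8549}{47213} - 137 = - \frac{6459632}{47213}$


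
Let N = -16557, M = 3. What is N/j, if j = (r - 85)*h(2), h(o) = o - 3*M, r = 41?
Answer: -16557/308 ≈ -53.756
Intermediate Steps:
h(o) = -9 + o (h(o) = o - 3*3 = o - 9 = -9 + o)
j = 308 (j = (41 - 85)*(-9 + 2) = -44*(-7) = 308)
N/j = -16557/308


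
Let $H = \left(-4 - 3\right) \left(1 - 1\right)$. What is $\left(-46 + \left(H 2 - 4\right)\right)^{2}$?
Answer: $2500$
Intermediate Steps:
$H = 0$ ($H = \left(-7\right) 0 = 0$)
$\left(-46 + \left(H 2 - 4\right)\right)^{2} = \left(-46 + \left(0 \cdot 2 - 4\right)\right)^{2} = \left(-46 + \left(0 - 4\right)\right)^{2} = \left(-46 - 4\right)^{2} = \left(-50\right)^{2} = 2500$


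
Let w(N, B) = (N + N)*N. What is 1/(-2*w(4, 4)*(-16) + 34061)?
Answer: 1/35085 ≈ 2.8502e-5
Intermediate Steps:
w(N, B) = 2*N² (w(N, B) = (2*N)*N = 2*N²)
1/(-2*w(4, 4)*(-16) + 34061) = 1/(-4*4²*(-16) + 34061) = 1/(-4*16*(-16) + 34061) = 1/(-2*32*(-16) + 34061) = 1/(-64*(-16) + 34061) = 1/(1024 + 34061) = 1/35085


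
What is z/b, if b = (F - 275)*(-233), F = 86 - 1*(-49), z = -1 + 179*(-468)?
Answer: -83773/32620 ≈ -2.5681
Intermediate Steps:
z = -83773 (z = -1 - 83772 = -83773)
F = 135 (F = 86 + 49 = 135)
b = 32620 (b = (135 - 275)*(-233) = -140*(-233) = 32620)
z/b = -83773/32620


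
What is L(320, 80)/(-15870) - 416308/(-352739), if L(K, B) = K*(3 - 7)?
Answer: 705831388/559796793 ≈ 1.2609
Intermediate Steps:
L(K, B) = -4*K (L(K, B) = K*(-4) = -4*K)
L(320, 80)/(-15870) - 416308/(-352739) = -4*320/(-15870) - 416308/(-352739) = -1280*(-1/15870) - 416308*(-1/352739) = 128/1587 + 416308/352739 = 705831388/559796793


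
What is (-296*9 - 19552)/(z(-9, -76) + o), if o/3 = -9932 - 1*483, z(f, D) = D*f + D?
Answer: 22216/30637 ≈ 0.72514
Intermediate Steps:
z(f, D) = D + D*f
o = -31245 (o = 3*(-9932 - 1*483) = 3*(-9932 - 483) = 3*(-10415) = -31245)
(-296*9 - 19552)/(z(-9, -76) + o) = (-296*9 - 19552)/(-76*(1 - 9) - 31245) = (-2664 - 19552)/(-76*(-8) - 31245) = -22216/(608 - 31245) = -22216/(-30637) = -22216*(-1/30637) = 22216/30637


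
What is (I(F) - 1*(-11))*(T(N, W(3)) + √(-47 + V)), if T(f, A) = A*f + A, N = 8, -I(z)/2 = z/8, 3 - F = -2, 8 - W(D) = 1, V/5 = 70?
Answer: 2457/4 + 39*√303/4 ≈ 783.97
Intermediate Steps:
V = 350 (V = 5*70 = 350)
W(D) = 7 (W(D) = 8 - 1*1 = 8 - 1 = 7)
F = 5 (F = 3 - 1*(-2) = 3 + 2 = 5)
I(z) = -z/4 (I(z) = -2*z/8 = -z/4)
T(f, A) = A + A*f
(I(F) - 1*(-11))*(T(N, W(3)) + √(-47 + V)) = (-¼*5 - 1*(-11))*(7*(1 + 8) + √(-47 + 350)) = (-5/4 + 11)*(7*9 + √303) = 39*(63 + √303)/4 = 2457/4 + 39*√303/4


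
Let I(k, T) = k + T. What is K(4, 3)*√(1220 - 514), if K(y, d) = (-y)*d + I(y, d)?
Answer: -5*√706 ≈ -132.85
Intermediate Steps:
I(k, T) = T + k
K(y, d) = d + y - d*y (K(y, d) = (-y)*d + (d + y) = -d*y + (d + y) = d + y - d*y)
K(4, 3)*√(1220 - 514) = (3 + 4 - 1*3*4)*√(1220 - 514) = (3 + 4 - 12)*√706 = -5*√706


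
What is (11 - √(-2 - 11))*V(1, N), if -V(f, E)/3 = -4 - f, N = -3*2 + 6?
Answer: 165 - 15*I*√13 ≈ 165.0 - 54.083*I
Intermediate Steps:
N = 0 (N = -6 + 6 = 0)
V(f, E) = 12 + 3*f (V(f, E) = -3*(-4 - f) = 12 + 3*f)
(11 - √(-2 - 11))*V(1, N) = (11 - √(-2 - 11))*(12 + 3*1) = (11 - √(-13))*(12 + 3) = (11 - I*√13)*15 = 165 - 15*I*√13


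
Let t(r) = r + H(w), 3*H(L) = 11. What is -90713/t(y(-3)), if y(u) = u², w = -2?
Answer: -272139/38 ≈ -7161.6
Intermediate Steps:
H(L) = 11/3 (H(L) = (⅓)*11 = 11/3)
t(r) = 11/3 + r (t(r) = r + 11/3 = 11/3 + r)
-90713/t(y(-3)) = -90713/(11/3 + (-3)²) = -90713/(11/3 + 9) = -90713/38/3 = -90713*3/38 = -272139/38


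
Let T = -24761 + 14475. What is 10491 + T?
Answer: 205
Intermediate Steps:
T = -10286
10491 + T = 10491 - 10286 = 205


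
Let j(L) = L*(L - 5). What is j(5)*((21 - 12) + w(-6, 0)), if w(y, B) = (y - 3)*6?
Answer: 0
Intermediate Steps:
j(L) = L*(-5 + L)
w(y, B) = -18 + 6*y (w(y, B) = (-3 + y)*6 = -18 + 6*y)
j(5)*((21 - 12) + w(-6, 0)) = (5*(-5 + 5))*((21 - 12) + (-18 + 6*(-6))) = (5*0)*(9 + (-18 - 36)) = 0*(9 - 54) = 0*(-45) = 0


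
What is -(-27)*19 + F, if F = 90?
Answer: 603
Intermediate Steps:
-(-27)*19 + F = -(-27)*19 + 90 = -27*(-19) + 90 = 513 + 90 = 603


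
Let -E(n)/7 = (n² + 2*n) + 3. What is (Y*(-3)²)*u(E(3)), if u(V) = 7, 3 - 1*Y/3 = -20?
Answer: 4347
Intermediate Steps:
Y = 69 (Y = 9 - 3*(-20) = 9 + 60 = 69)
E(n) = -21 - 14*n - 7*n² (E(n) = -7*((n² + 2*n) + 3) = -7*(3 + n² + 2*n) = -21 - 14*n - 7*n²)
(Y*(-3)²)*u(E(3)) = (69*(-3)²)*7 = (69*9)*7 = 621*7 = 4347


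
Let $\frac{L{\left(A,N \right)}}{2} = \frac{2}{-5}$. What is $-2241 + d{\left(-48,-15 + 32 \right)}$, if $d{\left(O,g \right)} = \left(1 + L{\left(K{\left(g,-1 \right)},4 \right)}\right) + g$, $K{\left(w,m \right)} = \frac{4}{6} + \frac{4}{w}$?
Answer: $- \frac{11119}{5} \approx -2223.8$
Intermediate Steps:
$K{\left(w,m \right)} = \frac{2}{3} + \frac{4}{w}$ ($K{\left(w,m \right)} = 4 \cdot \frac{1}{6} + \frac{4}{w} = \frac{2}{3} + \frac{4}{w}$)
$L{\left(A,N \right)} = - \frac{4}{5}$ ($L{\left(A,N \right)} = 2 \frac{2}{-5} = 2 \cdot 2 \left(- \frac{1}{5}\right) = 2 \left(- \frac{2}{5}\right) = - \frac{4}{5}$)
$d{\left(O,g \right)} = \frac{1}{5} + g$ ($d{\left(O,g \right)} = \left(1 - \frac{4}{5}\right) + g = \frac{1}{5} + g$)
$-2241 + d{\left(-48,-15 + 32 \right)} = -2241 + \left(\frac{1}{5} + \left(-15 + 32\right)\right) = -2241 + \left(\frac{1}{5} + 17\right) = -2241 + \frac{86}{5} = - \frac{11119}{5}$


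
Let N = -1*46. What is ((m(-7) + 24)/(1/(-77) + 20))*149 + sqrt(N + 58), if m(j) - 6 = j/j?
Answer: 355663/1539 + 2*sqrt(3) ≈ 234.56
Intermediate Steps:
m(j) = 7 (m(j) = 6 + j/j = 6 + 1 = 7)
N = -46
((m(-7) + 24)/(1/(-77) + 20))*149 + sqrt(N + 58) = ((7 + 24)/(1/(-77) + 20))*149 + sqrt(-46 + 58) = (31/(-1/77 + 20))*149 + sqrt(12) = (31/(1539/77))*149 + 2*sqrt(3) = (31*(77/1539))*149 + 2*sqrt(3) = (2387/1539)*149 + 2*sqrt(3) = 355663/1539 + 2*sqrt(3)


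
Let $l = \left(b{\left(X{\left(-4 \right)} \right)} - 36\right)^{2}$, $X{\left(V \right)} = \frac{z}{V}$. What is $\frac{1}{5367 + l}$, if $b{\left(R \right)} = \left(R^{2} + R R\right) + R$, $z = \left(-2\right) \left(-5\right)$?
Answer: $\frac{1}{6043} \approx 0.00016548$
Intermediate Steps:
$z = 10$
$X{\left(V \right)} = \frac{10}{V}$
$b{\left(R \right)} = R + 2 R^{2}$ ($b{\left(R \right)} = \left(R^{2} + R^{2}\right) + R = 2 R^{2} + R = R + 2 R^{2}$)
$l = 676$ ($l = \left(\frac{10}{-4} \left(1 + 2 \frac{10}{-4}\right) - 36\right)^{2} = \left(10 \left(- \frac{1}{4}\right) \left(1 + 2 \cdot 10 \left(- \frac{1}{4}\right)\right) - 36\right)^{2} = \left(- \frac{5 \left(1 + 2 \left(- \frac{5}{2}\right)\right)}{2} - 36\right)^{2} = \left(- \frac{5 \left(1 - 5\right)}{2} - 36\right)^{2} = \left(\left(- \frac{5}{2}\right) \left(-4\right) - 36\right)^{2} = \left(10 - 36\right)^{2} = \left(-26\right)^{2} = 676$)
$\frac{1}{5367 + l} = \frac{1}{5367 + 676} = \frac{1}{6043}$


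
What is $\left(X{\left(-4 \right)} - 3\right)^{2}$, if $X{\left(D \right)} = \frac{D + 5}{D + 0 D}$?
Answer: $\frac{169}{16} \approx 10.563$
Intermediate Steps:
$X{\left(D \right)} = \frac{5 + D}{D}$ ($X{\left(D \right)} = \frac{5 + D}{D + 0} = \frac{5 + D}{D}$)
$\left(X{\left(-4 \right)} - 3\right)^{2} = \left(\frac{5 - 4}{-4} - 3\right)^{2} = \left(\left(- \frac{1}{4}\right) 1 - 3\right)^{2} = \left(- \frac{1}{4} - 3\right)^{2} = \left(- \frac{13}{4}\right)^{2} = \frac{169}{16}$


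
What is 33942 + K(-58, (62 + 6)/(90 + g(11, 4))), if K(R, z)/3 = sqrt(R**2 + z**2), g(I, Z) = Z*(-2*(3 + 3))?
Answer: 33942 + 2*sqrt(371170)/7 ≈ 34116.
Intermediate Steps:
g(I, Z) = -12*Z (g(I, Z) = Z*(-2*6) = Z*(-12) = -12*Z)
K(R, z) = 3*sqrt(R**2 + z**2)
33942 + K(-58, (62 + 6)/(90 + g(11, 4))) = 33942 + 3*sqrt((-58)**2 + ((62 + 6)/(90 - 12*4))**2) = 33942 + 3*sqrt(3364 + (68/(90 - 48))**2) = 33942 + 3*sqrt(3364 + (68/42)**2) = 33942 + 3*sqrt(3364 + (68*(1/42))**2) = 33942 + 3*sqrt(3364 + (34/21)**2) = 33942 + 3*sqrt(3364 + 1156/441) = 33942 + 3*sqrt(1484680/441) = 33942 + 3*(2*sqrt(371170)/21) = 33942 + 2*sqrt(371170)/7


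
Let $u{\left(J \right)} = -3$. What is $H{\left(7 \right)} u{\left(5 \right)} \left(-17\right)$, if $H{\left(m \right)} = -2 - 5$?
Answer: $-357$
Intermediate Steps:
$H{\left(m \right)} = -7$
$H{\left(7 \right)} u{\left(5 \right)} \left(-17\right) = \left(-7\right) \left(-3\right) \left(-17\right) = 21 \left(-17\right) = -357$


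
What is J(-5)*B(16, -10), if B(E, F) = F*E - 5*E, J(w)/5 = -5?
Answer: 6000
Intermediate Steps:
J(w) = -25 (J(w) = 5*(-5) = -25)
B(E, F) = -5*E + E*F (B(E, F) = E*F - 5*E = -5*E + E*F)
J(-5)*B(16, -10) = -400*(-5 - 10) = -400*(-15) = -25*(-240) = 6000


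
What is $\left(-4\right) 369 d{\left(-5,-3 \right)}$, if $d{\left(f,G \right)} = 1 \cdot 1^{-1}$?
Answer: $-1476$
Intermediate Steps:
$d{\left(f,G \right)} = 1$ ($d{\left(f,G \right)} = 1 \cdot 1 = 1$)
$\left(-4\right) 369 d{\left(-5,-3 \right)} = \left(-4\right) 369 \cdot 1 = \left(-1476\right) 1 = -1476$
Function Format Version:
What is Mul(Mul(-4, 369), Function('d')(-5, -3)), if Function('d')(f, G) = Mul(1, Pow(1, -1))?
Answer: -1476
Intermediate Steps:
Function('d')(f, G) = 1 (Function('d')(f, G) = Mul(1, 1) = 1)
Mul(Mul(-4, 369), Function('d')(-5, -3)) = Mul(Mul(-4, 369), 1) = Mul(-1476, 1) = -1476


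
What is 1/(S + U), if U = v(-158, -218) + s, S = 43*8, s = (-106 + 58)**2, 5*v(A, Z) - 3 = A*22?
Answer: 5/9767 ≈ 0.00051193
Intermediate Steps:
v(A, Z) = 3/5 + 22*A/5 (v(A, Z) = 3/5 + (A*22)/5 = 3/5 + (22*A)/5 = 3/5 + 22*A/5)
s = 2304 (s = (-48)**2 = 2304)
S = 344
U = 8047/5 (U = (3/5 + (22/5)*(-158)) + 2304 = (3/5 - 3476/5) + 2304 = -3473/5 + 2304 = 8047/5 ≈ 1609.4)
1/(S + U) = 1/(344 + 8047/5) = 1/(9767/5) = 5/9767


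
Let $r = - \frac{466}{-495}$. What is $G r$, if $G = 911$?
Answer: $\frac{424526}{495} \approx 857.63$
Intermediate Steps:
$r = \frac{466}{495}$ ($r = \left(-466\right) \left(- \frac{1}{495}\right) = \frac{466}{495} \approx 0.94141$)
$G r = 911 \cdot \frac{466}{495} = \frac{424526}{495}$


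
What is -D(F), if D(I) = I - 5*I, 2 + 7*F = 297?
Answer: 1180/7 ≈ 168.57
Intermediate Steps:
F = 295/7 (F = -2/7 + (1/7)*297 = -2/7 + 297/7 = 295/7 ≈ 42.143)
D(I) = -4*I
-D(F) = -(-4)*295/7 = -1*(-1180/7) = 1180/7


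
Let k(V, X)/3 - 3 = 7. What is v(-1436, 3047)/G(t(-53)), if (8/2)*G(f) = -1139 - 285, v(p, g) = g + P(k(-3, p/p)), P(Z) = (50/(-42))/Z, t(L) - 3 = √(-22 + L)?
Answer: -383917/44856 ≈ -8.5589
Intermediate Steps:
t(L) = 3 + √(-22 + L)
k(V, X) = 30 (k(V, X) = 9 + 3*7 = 9 + 21 = 30)
P(Z) = -25/(21*Z) (P(Z) = (50*(-1/42))/Z = -25/(21*Z))
v(p, g) = -5/126 + g (v(p, g) = g - 25/21/30 = g - 25/21*1/30 = g - 5/126 = -5/126 + g)
G(f) = -356 (G(f) = (-1139 - 285)/4 = (¼)*(-1424) = -356)
v(-1436, 3047)/G(t(-53)) = (-5/126 + 3047)/(-356) = (383917/126)*(-1/356) = -383917/44856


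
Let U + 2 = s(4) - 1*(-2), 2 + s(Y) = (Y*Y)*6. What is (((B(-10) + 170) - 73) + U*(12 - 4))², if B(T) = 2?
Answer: 724201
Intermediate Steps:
s(Y) = -2 + 6*Y² (s(Y) = -2 + (Y*Y)*6 = -2 + Y²*6 = -2 + 6*Y²)
U = 94 (U = -2 + ((-2 + 6*4²) - 1*(-2)) = -2 + ((-2 + 6*16) + 2) = -2 + ((-2 + 96) + 2) = -2 + (94 + 2) = -2 + 96 = 94)
(((B(-10) + 170) - 73) + U*(12 - 4))² = (((2 + 170) - 73) + 94*(12 - 4))² = ((172 - 73) + 94*8)² = (99 + 752)² = 851² = 724201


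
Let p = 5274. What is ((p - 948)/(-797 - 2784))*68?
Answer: -294168/3581 ≈ -82.147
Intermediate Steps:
((p - 948)/(-797 - 2784))*68 = ((5274 - 948)/(-797 - 2784))*68 = (4326/(-3581))*68 = (4326*(-1/3581))*68 = -4326/3581*68 = -294168/3581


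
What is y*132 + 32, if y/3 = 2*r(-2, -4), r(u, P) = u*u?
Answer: 3200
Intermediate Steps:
r(u, P) = u**2
y = 24 (y = 3*(2*(-2)**2) = 3*(2*4) = 3*8 = 24)
y*132 + 32 = 24*132 + 32 = 3168 + 32 = 3200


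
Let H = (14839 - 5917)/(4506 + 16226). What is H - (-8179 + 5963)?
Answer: 22975517/10366 ≈ 2216.4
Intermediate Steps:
H = 4461/10366 (H = 8922/20732 = 8922*(1/20732) = 4461/10366 ≈ 0.43035)
H - (-8179 + 5963) = 4461/10366 - (-8179 + 5963) = 4461/10366 - 1*(-2216) = 4461/10366 + 2216 = 22975517/10366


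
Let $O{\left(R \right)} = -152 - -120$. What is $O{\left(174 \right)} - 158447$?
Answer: $-158479$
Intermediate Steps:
$O{\left(R \right)} = -32$ ($O{\left(R \right)} = -152 + 120 = -32$)
$O{\left(174 \right)} - 158447 = -32 - 158447 = -158479$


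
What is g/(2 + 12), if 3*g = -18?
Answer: -3/7 ≈ -0.42857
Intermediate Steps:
g = -6 (g = (⅓)*(-18) = -6)
g/(2 + 12) = -6/(2 + 12) = -6/14 = -6*1/14 = -3/7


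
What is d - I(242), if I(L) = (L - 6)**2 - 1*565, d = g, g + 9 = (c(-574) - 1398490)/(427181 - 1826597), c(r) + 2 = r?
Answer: -38581199587/699708 ≈ -55139.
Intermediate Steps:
c(r) = -2 + r
g = -5597839/699708 (g = -9 + ((-2 - 574) - 1398490)/(427181 - 1826597) = -9 + (-576 - 1398490)/(-1399416) = -9 - 1399066*(-1/1399416) = -9 + 699533/699708 = -5597839/699708 ≈ -8.0002)
d = -5597839/699708 ≈ -8.0002
I(L) = -565 + (-6 + L)**2 (I(L) = (-6 + L)**2 - 565 = -565 + (-6 + L)**2)
d - I(242) = -5597839/699708 - (-565 + (-6 + 242)**2) = -5597839/699708 - (-565 + 236**2) = -5597839/699708 - (-565 + 55696) = -5597839/699708 - 1*55131 = -5597839/699708 - 55131 = -38581199587/699708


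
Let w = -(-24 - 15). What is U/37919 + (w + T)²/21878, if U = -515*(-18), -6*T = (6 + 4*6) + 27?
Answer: 943232279/3318367528 ≈ 0.28425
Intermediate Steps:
w = 39 (w = -1*(-39) = 39)
T = -19/2 (T = -((6 + 4*6) + 27)/6 = -((6 + 24) + 27)/6 = -(30 + 27)/6 = -⅙*57 = -19/2 ≈ -9.5000)
U = 9270
U/37919 + (w + T)²/21878 = 9270/37919 + (39 - 19/2)²/21878 = 9270*(1/37919) + (59/2)²*(1/21878) = 9270/37919 + (3481/4)*(1/21878) = 9270/37919 + 3481/87512 = 943232279/3318367528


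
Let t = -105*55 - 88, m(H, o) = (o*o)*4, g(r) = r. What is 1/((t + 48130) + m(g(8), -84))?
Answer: 1/70491 ≈ 1.4186e-5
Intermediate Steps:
m(H, o) = 4*o² (m(H, o) = o²*4 = 4*o²)
t = -5863 (t = -5775 - 88 = -5863)
1/((t + 48130) + m(g(8), -84)) = 1/((-5863 + 48130) + 4*(-84)²) = 1/(42267 + 4*7056) = 1/(42267 + 28224) = 1/70491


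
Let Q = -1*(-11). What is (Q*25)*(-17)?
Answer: -4675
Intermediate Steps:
Q = 11
(Q*25)*(-17) = (11*25)*(-17) = 275*(-17) = -4675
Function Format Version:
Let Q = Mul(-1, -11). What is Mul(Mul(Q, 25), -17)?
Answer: -4675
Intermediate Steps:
Q = 11
Mul(Mul(Q, 25), -17) = Mul(Mul(11, 25), -17) = Mul(275, -17) = -4675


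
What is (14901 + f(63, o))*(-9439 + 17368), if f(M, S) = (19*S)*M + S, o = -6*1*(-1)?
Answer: 175143681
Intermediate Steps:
o = 6 (o = -6*(-1) = 6)
f(M, S) = S + 19*M*S (f(M, S) = 19*M*S + S = S + 19*M*S)
(14901 + f(63, o))*(-9439 + 17368) = (14901 + 6*(1 + 19*63))*(-9439 + 17368) = (14901 + 6*(1 + 1197))*7929 = (14901 + 6*1198)*7929 = (14901 + 7188)*7929 = 22089*7929 = 175143681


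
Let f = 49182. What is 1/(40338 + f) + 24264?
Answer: 2172113281/89520 ≈ 24264.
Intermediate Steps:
1/(40338 + f) + 24264 = 1/(40338 + 49182) + 24264 = 1/89520 + 24264 = 2172113281/89520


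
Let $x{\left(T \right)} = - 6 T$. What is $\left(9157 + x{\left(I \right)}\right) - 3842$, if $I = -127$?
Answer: $6077$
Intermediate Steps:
$\left(9157 + x{\left(I \right)}\right) - 3842 = \left(9157 - -762\right) - 3842 = \left(9157 + 762\right) - 3842 = 9919 - 3842 = 6077$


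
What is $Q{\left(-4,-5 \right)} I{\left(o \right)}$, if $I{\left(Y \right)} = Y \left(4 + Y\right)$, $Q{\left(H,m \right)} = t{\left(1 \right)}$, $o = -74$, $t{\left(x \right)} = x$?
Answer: $5180$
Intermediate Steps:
$Q{\left(H,m \right)} = 1$
$Q{\left(-4,-5 \right)} I{\left(o \right)} = 1 \left(- 74 \left(4 - 74\right)\right) = 1 \left(\left(-74\right) \left(-70\right)\right) = 1 \cdot 5180 = 5180$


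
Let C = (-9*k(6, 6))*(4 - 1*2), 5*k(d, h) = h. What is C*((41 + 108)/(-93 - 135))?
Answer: 1341/95 ≈ 14.116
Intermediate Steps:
k(d, h) = h/5
C = -108/5 (C = (-9*6/5)*(4 - 1*2) = (-9*6/5)*(4 - 2) = -54/5*2 = -108/5 ≈ -21.600)
C*((41 + 108)/(-93 - 135)) = -108*(41 + 108)/(5*(-93 - 135)) = -16092/(5*(-228)) = -16092*(-1)/(5*228) = -108/5*(-149/228) = 1341/95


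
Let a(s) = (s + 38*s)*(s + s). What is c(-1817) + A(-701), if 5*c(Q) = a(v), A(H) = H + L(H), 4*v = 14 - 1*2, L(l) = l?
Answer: -6308/5 ≈ -1261.6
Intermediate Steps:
v = 3 (v = (14 - 1*2)/4 = (14 - 2)/4 = (1/4)*12 = 3)
a(s) = 78*s**2 (a(s) = (39*s)*(2*s) = 78*s**2)
A(H) = 2*H (A(H) = H + H = 2*H)
c(Q) = 702/5 (c(Q) = (78*3**2)/5 = (78*9)/5 = (1/5)*702 = 702/5)
c(-1817) + A(-701) = 702/5 + 2*(-701) = 702/5 - 1402 = -6308/5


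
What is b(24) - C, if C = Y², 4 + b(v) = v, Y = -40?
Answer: -1580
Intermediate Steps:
b(v) = -4 + v
C = 1600 (C = (-40)² = 1600)
b(24) - C = (-4 + 24) - 1*1600 = 20 - 1600 = -1580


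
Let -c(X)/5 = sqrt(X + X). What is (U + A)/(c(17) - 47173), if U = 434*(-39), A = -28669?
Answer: 195532085/202299189 - 20725*sqrt(34)/202299189 ≈ 0.96595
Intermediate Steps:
c(X) = -5*sqrt(2)*sqrt(X) (c(X) = -5*sqrt(X + X) = -5*sqrt(2)*sqrt(X))
U = -16926
(U + A)/(c(17) - 47173) = (-16926 - 28669)/(-5*sqrt(2)*sqrt(17) - 47173) = -45595/(-5*sqrt(34) - 47173) = -45595/(-47173 - 5*sqrt(34))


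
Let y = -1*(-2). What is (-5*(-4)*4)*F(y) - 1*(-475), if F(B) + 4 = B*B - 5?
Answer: 75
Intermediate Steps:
y = 2
F(B) = -9 + B² (F(B) = -4 + (B*B - 5) = -4 + (B² - 5) = -4 + (-5 + B²) = -9 + B²)
(-5*(-4)*4)*F(y) - 1*(-475) = (-5*(-4)*4)*(-9 + 2²) - 1*(-475) = (20*4)*(-9 + 4) + 475 = 80*(-5) + 475 = -400 + 475 = 75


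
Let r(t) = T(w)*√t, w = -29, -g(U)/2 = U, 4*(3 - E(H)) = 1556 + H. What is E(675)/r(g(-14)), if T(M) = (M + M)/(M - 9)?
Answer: -6023*√7/232 ≈ -68.687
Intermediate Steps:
E(H) = -386 - H/4 (E(H) = 3 - (1556 + H)/4 = 3 + (-389 - H/4) = -386 - H/4)
g(U) = -2*U
T(M) = 2*M/(-9 + M) (T(M) = (2*M)/(-9 + M) = 2*M/(-9 + M))
r(t) = 29*√t/19 (r(t) = (2*(-29)/(-9 - 29))*√t = (2*(-29)/(-38))*√t = (2*(-29)*(-1/38))*√t = 29*√t/19)
E(675)/r(g(-14)) = (-386 - ¼*675)/((29*√(-2*(-14))/19)) = (-386 - 675/4)/((29*√28/19)) = -2219*19*√7/406/4 = -6023*√7/232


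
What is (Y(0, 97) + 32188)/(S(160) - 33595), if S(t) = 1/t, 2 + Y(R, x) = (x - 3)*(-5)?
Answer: -1691520/1791733 ≈ -0.94407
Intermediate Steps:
Y(R, x) = 13 - 5*x (Y(R, x) = -2 + (x - 3)*(-5) = -2 + (-3 + x)*(-5) = -2 + (15 - 5*x) = 13 - 5*x)
(Y(0, 97) + 32188)/(S(160) - 33595) = ((13 - 5*97) + 32188)/(1/160 - 33595) = ((13 - 485) + 32188)/(1/160 - 33595) = (-472 + 32188)/(-5375199/160) = 31716*(-160/5375199) = -1691520/1791733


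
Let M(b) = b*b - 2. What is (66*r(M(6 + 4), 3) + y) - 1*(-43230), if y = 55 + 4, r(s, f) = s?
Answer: 49757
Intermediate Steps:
M(b) = -2 + b**2 (M(b) = b**2 - 2 = -2 + b**2)
y = 59
(66*r(M(6 + 4), 3) + y) - 1*(-43230) = (66*(-2 + (6 + 4)**2) + 59) - 1*(-43230) = (66*(-2 + 10**2) + 59) + 43230 = (66*(-2 + 100) + 59) + 43230 = (66*98 + 59) + 43230 = (6468 + 59) + 43230 = 6527 + 43230 = 49757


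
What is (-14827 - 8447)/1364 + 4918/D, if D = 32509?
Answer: -374953157/22171138 ≈ -16.912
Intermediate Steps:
(-14827 - 8447)/1364 + 4918/D = (-14827 - 8447)/1364 + 4918/32509 = -23274*1/1364 + 4918*(1/32509) = -11637/682 + 4918/32509 = -374953157/22171138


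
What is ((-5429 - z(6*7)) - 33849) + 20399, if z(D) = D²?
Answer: -20643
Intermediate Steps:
((-5429 - z(6*7)) - 33849) + 20399 = ((-5429 - (6*7)²) - 33849) + 20399 = ((-5429 - 1*42²) - 33849) + 20399 = ((-5429 - 1*1764) - 33849) + 20399 = ((-5429 - 1764) - 33849) + 20399 = (-7193 - 33849) + 20399 = -41042 + 20399 = -20643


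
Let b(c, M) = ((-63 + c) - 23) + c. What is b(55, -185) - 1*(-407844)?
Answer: 407868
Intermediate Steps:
b(c, M) = -86 + 2*c (b(c, M) = (-86 + c) + c = -86 + 2*c)
b(55, -185) - 1*(-407844) = (-86 + 2*55) - 1*(-407844) = (-86 + 110) + 407844 = 24 + 407844 = 407868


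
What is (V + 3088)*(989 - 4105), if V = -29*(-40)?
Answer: -13236768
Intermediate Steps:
V = 1160
(V + 3088)*(989 - 4105) = (1160 + 3088)*(989 - 4105) = 4248*(-3116) = -13236768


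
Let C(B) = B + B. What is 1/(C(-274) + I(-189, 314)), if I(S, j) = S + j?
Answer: -1/423 ≈ -0.0023641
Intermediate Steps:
C(B) = 2*B
1/(C(-274) + I(-189, 314)) = 1/(2*(-274) + (-189 + 314)) = 1/(-548 + 125) = 1/(-423) = -1/423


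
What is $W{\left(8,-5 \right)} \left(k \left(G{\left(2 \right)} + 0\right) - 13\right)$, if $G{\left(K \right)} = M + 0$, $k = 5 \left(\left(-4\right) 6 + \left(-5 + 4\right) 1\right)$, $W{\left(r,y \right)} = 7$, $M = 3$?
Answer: $-2716$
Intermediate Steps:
$k = -125$ ($k = 5 \left(-24 - 1\right) = 5 \left(-25\right) = -125$)
$G{\left(K \right)} = 3$ ($G{\left(K \right)} = 3 + 0 = 3$)
$W{\left(8,-5 \right)} \left(k \left(G{\left(2 \right)} + 0\right) - 13\right) = 7 \left(- 125 \left(3 + 0\right) - 13\right) = 7 \left(\left(-125\right) 3 - 13\right) = 7 \left(-375 - 13\right) = 7 \left(-388\right) = -2716$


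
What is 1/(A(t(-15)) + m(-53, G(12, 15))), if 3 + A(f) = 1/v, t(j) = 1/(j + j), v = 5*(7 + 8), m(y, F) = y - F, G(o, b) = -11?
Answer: -75/3374 ≈ -0.022229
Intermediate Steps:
v = 75 (v = 5*15 = 75)
t(j) = 1/(2*j)
A(f) = -224/75 (A(f) = -3 + 1/75 = -224/75)
1/(A(t(-15)) + m(-53, G(12, 15))) = 1/(-224/75 + (-53 - 1*(-11))) = 1/(-224/75 + (-53 + 11)) = 1/(-224/75 - 42) = 1/(-3374/75) = -75/3374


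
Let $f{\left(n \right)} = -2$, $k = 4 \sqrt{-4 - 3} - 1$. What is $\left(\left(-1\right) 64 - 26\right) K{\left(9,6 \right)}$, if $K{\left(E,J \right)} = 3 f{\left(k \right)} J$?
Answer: $3240$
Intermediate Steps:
$k = -1 + 4 i \sqrt{7}$ ($k = 4 \sqrt{-7} - 1 = 4 i \sqrt{7} - 1 = -1 + 4 i \sqrt{7} \approx -1.0 + 10.583 i$)
$K{\left(E,J \right)} = - 6 J$ ($K{\left(E,J \right)} = 3 \left(-2\right) J = - 6 J$)
$\left(\left(-1\right) 64 - 26\right) K{\left(9,6 \right)} = \left(\left(-1\right) 64 - 26\right) \left(\left(-6\right) 6\right) = \left(-64 - 26\right) \left(-36\right) = \left(-90\right) \left(-36\right) = 3240$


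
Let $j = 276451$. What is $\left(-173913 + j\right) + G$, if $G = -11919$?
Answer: $90619$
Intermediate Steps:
$\left(-173913 + j\right) + G = \left(-173913 + 276451\right) - 11919 = 102538 - 11919 = 90619$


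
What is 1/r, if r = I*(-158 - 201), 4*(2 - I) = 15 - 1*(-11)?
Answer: 2/3231 ≈ 0.00061900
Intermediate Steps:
I = -9/2 (I = 2 - (15 - 1*(-11))/4 = 2 - (15 + 11)/4 = 2 - ¼*26 = 2 - 13/2 = -9/2 ≈ -4.5000)
r = 3231/2 (r = -9*(-158 - 201)/2 = -9/2*(-359) = 3231/2 ≈ 1615.5)
1/r = 1/(3231/2) = 2/3231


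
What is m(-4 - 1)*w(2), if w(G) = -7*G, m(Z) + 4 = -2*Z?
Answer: -84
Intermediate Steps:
m(Z) = -4 - 2*Z
m(-4 - 1)*w(2) = (-4 - 2*(-4 - 1))*(-7*2) = (-4 - 2*(-5))*(-14) = (-4 + 10)*(-14) = 6*(-14) = -84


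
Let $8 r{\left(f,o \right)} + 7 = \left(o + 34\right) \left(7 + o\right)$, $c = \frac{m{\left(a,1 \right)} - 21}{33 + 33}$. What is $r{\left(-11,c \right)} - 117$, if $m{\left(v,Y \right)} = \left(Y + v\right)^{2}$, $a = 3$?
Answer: $- \frac{3084485}{34848} \approx -88.513$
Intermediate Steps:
$c = - \frac{5}{66}$ ($c = \frac{\left(1 + 3\right)^{2} - 21}{33 + 33} = \frac{4^{2} - 21}{66} = \left(16 - 21\right) \frac{1}{66} = \left(-5\right) \frac{1}{66} = - \frac{5}{66} \approx -0.075758$)
$r{\left(f,o \right)} = - \frac{7}{8} + \frac{\left(7 + o\right) \left(34 + o\right)}{8}$ ($r{\left(f,o \right)} = - \frac{7}{8} + \frac{\left(o + 34\right) \left(7 + o\right)}{8} = - \frac{7}{8} + \frac{\left(34 + o\right) \left(7 + o\right)}{8} = - \frac{7}{8} + \frac{\left(7 + o\right) \left(34 + o\right)}{8}$)
$r{\left(-11,c \right)} - 117 = \left(\frac{231}{8} + \frac{\left(- \frac{5}{66}\right)^{2}}{8} + \frac{41}{8} \left(- \frac{5}{66}\right)\right) - 117 = \left(\frac{231}{8} + \frac{1}{8} \cdot \frac{25}{4356} - \frac{205}{528}\right) - 117 = \left(\frac{231}{8} + \frac{25}{34848} - \frac{205}{528}\right) - 117 = \frac{992731}{34848} - 117 = - \frac{3084485}{34848}$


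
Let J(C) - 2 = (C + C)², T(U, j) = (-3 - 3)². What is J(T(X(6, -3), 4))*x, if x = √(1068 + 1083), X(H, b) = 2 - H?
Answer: 15558*√239 ≈ 2.4052e+5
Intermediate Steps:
T(U, j) = 36 (T(U, j) = (-6)² = 36)
J(C) = 2 + 4*C² (J(C) = 2 + (C + C)² = 2 + (2*C)² = 2 + 4*C²)
x = 3*√239 (x = √2151 = 3*√239 ≈ 46.379)
J(T(X(6, -3), 4))*x = (2 + 4*36²)*(3*√239) = (2 + 4*1296)*(3*√239) = (2 + 5184)*(3*√239) = 5186*(3*√239) = 15558*√239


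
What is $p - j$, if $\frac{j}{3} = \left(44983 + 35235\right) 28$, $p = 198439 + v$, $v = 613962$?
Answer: $-5925911$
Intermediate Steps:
$p = 812401$ ($p = 198439 + 613962 = 812401$)
$j = 6738312$ ($j = 3 \left(44983 + 35235\right) 28 = 3 \cdot 80218 \cdot 28 = 3 \cdot 2246104 = 6738312$)
$p - j = 812401 - 6738312 = -5925911$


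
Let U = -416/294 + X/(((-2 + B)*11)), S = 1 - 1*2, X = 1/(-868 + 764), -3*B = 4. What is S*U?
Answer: 2379079/1681680 ≈ 1.4147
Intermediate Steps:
B = -4/3 (B = -1/3*4 = -4/3 ≈ -1.3333)
X = -1/104 (X = 1/(-104) = -1/104 ≈ -0.0096154)
S = -1 (S = 1 - 2 = -1)
U = -2379079/1681680 (U = -416/294 - 1/(11*(-2 - 4/3))/104 = -416*1/294 - 1/(104*((-10/3*11))) = -208/147 - 1/(104*(-110/3)) = -208/147 - 1/104*(-3/110) = -208/147 + 3/11440 = -2379079/1681680 ≈ -1.4147)
S*U = -1*(-2379079/1681680) = 2379079/1681680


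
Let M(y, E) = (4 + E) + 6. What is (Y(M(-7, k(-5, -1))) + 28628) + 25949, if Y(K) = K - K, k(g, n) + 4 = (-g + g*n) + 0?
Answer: 54577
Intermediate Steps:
k(g, n) = -4 - g + g*n (k(g, n) = -4 + ((-g + g*n) + 0) = -4 + (-g + g*n) = -4 - g + g*n)
M(y, E) = 10 + E
Y(K) = 0
(Y(M(-7, k(-5, -1))) + 28628) + 25949 = (0 + 28628) + 25949 = 28628 + 25949 = 54577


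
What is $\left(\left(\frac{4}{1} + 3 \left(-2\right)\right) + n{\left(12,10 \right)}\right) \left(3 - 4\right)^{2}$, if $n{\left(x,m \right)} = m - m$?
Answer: $-2$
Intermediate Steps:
$n{\left(x,m \right)} = 0$
$\left(\left(\frac{4}{1} + 3 \left(-2\right)\right) + n{\left(12,10 \right)}\right) \left(3 - 4\right)^{2} = \left(\left(\frac{4}{1} + 3 \left(-2\right)\right) + 0\right) \left(3 - 4\right)^{2} = \left(\left(4 \cdot 1 - 6\right) + 0\right) \left(-1\right)^{2} = \left(\left(4 - 6\right) + 0\right) 1 = \left(-2 + 0\right) 1 = \left(-2\right) 1 = -2$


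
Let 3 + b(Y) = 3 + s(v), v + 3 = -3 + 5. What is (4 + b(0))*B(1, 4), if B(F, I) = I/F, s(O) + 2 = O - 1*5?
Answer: -16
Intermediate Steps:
v = -1 (v = -3 + (-3 + 5) = -3 + 2 = -1)
s(O) = -7 + O (s(O) = -2 + (O - 1*5) = -2 + (O - 5) = -2 + (-5 + O) = -7 + O)
b(Y) = -8 (b(Y) = -3 + (3 + (-7 - 1)) = -3 + (3 - 8) = -3 - 5 = -8)
(4 + b(0))*B(1, 4) = (4 - 8)*(4/1) = -16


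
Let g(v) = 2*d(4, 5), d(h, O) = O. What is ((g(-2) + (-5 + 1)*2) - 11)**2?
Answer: 81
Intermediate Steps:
g(v) = 10 (g(v) = 2*5 = 10)
((g(-2) + (-5 + 1)*2) - 11)**2 = ((10 + (-5 + 1)*2) - 11)**2 = ((10 - 4*2) - 11)**2 = ((10 - 8) - 11)**2 = (2 - 11)**2 = (-9)**2 = 81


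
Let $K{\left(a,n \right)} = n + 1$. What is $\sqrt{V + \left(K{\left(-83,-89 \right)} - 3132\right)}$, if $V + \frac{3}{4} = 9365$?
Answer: $\frac{\sqrt{24577}}{2} \approx 78.385$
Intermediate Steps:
$K{\left(a,n \right)} = 1 + n$
$V = \frac{37457}{4}$ ($V = - \frac{3}{4} + 9365 = \frac{37457}{4} \approx 9364.3$)
$\sqrt{V + \left(K{\left(-83,-89 \right)} - 3132\right)} = \sqrt{\frac{37457}{4} + \left(\left(1 - 89\right) - 3132\right)} = \sqrt{\frac{37457}{4} - 3220} = \sqrt{\frac{24577}{4}} = \frac{\sqrt{24577}}{2}$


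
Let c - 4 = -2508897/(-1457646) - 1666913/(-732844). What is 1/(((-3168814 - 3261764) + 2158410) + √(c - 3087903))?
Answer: -760607623518994272/3249444099516095279835781 - 14*I*√499380012805920149961079915/3249444099516095279835781 ≈ -2.3407e-7 - 9.628e-11*I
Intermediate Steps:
c = 1423551280127/178037854204 (c = 4 + (-2508897/(-1457646) - 1666913/(-732844)) = 4 + (-2508897*(-1/1457646) - 1666913*(-1/732844)) = 4 + (836299/485882 + 1666913/732844) = 4 + 711399863311/178037854204 = 1423551280127/178037854204 ≈ 7.9958)
1/(((-3168814 - 3261764) + 2158410) + √(c - 3087903)) = 1/(((-3168814 - 3261764) + 2158410) + √(1423551280127/178037854204 - 3087903)) = 1/((-6430578 + 2158410) + √(-549762200558814085/178037854204)) = 1/(-4272168 + I*√499380012805920149961079915/12716989586)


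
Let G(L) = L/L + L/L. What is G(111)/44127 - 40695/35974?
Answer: -1795676317/1587424698 ≈ -1.1312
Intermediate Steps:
G(L) = 2 (G(L) = 1 + 1 = 2)
G(111)/44127 - 40695/35974 = 2/44127 - 40695/35974 = -1795676317/1587424698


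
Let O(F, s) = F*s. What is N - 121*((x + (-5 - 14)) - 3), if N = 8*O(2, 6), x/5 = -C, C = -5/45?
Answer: 24217/9 ≈ 2690.8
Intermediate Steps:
C = -⅑ (C = -5*1/45 = -⅑ ≈ -0.11111)
x = 5/9 (x = 5*(-1*(-⅑)) = 5*(⅑) = 5/9 ≈ 0.55556)
N = 96 (N = 8*(2*6) = 8*12 = 96)
N - 121*((x + (-5 - 14)) - 3) = 96 - 121*((5/9 + (-5 - 14)) - 3) = 96 - 121*((5/9 - 19) - 3) = 96 - 121*(-166/9 - 3) = 96 - 121*(-193/9) = 96 + 23353/9 = 24217/9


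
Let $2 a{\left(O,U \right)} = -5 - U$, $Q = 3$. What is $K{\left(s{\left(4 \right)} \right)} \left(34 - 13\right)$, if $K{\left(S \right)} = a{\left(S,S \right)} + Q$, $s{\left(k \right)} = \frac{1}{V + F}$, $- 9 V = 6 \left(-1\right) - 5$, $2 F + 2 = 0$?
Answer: $- \frac{147}{4} \approx -36.75$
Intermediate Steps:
$F = -1$ ($F = -1 + \frac{1}{2} \cdot 0 = -1 + 0 = -1$)
$a{\left(O,U \right)} = - \frac{5}{2} - \frac{U}{2}$ ($a{\left(O,U \right)} = \frac{-5 - U}{2} = - \frac{5}{2} - \frac{U}{2}$)
$V = \frac{11}{9}$ ($V = - \frac{6 \left(-1\right) - 5}{9} = - \frac{-6 - 5}{9} = \left(- \frac{1}{9}\right) \left(-11\right) = \frac{11}{9} \approx 1.2222$)
$s{\left(k \right)} = \frac{9}{2}$ ($s{\left(k \right)} = \frac{1}{\frac{11}{9} - 1} = \frac{1}{\frac{2}{9}} = \frac{9}{2}$)
$K{\left(S \right)} = \frac{1}{2} - \frac{S}{2}$ ($K{\left(S \right)} = \left(- \frac{5}{2} - \frac{S}{2}\right) + 3 = \frac{1}{2} - \frac{S}{2}$)
$K{\left(s{\left(4 \right)} \right)} \left(34 - 13\right) = \left(\frac{1}{2} - \frac{9}{4}\right) \left(34 - 13\right) = \left(\frac{1}{2} - \frac{9}{4}\right) 21 = \left(- \frac{7}{4}\right) 21 = - \frac{147}{4}$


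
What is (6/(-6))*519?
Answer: -519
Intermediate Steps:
(6/(-6))*519 = (6*(-⅙))*519 = -1*519 = -519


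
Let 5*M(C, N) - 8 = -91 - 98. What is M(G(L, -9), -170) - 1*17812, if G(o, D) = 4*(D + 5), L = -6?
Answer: -89241/5 ≈ -17848.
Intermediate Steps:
G(o, D) = 20 + 4*D (G(o, D) = 4*(5 + D) = 20 + 4*D)
M(C, N) = -181/5 (M(C, N) = 8/5 + (-91 - 98)/5 = 8/5 + (1/5)*(-189) = 8/5 - 189/5 = -181/5)
M(G(L, -9), -170) - 1*17812 = -181/5 - 1*17812 = -181/5 - 17812 = -89241/5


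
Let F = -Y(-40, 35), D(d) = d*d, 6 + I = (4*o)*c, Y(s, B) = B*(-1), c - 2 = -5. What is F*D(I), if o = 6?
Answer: 212940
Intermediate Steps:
c = -3 (c = 2 - 5 = -3)
Y(s, B) = -B
I = -78 (I = -6 + (4*6)*(-3) = -6 + 24*(-3) = -6 - 72 = -78)
D(d) = d**2
F = 35 (F = -(-1)*35 = -1*(-35) = 35)
F*D(I) = 35*(-78)**2 = 35*6084 = 212940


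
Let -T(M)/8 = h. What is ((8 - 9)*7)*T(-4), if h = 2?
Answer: 112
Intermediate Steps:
T(M) = -16 (T(M) = -8*2 = -16)
((8 - 9)*7)*T(-4) = ((8 - 9)*7)*(-16) = -1*7*(-16) = -7*(-16) = 112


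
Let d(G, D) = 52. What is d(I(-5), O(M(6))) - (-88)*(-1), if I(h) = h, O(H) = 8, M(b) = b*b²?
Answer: -36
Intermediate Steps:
M(b) = b³
d(I(-5), O(M(6))) - (-88)*(-1) = 52 - (-88)*(-1) = 52 - 1*88 = 52 - 88 = -36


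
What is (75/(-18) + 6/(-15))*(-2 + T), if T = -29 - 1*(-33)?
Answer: -137/15 ≈ -9.1333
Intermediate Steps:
T = 4 (T = -29 + 33 = 4)
(75/(-18) + 6/(-15))*(-2 + T) = (75/(-18) + 6/(-15))*(-2 + 4) = (75*(-1/18) + 6*(-1/15))*2 = (-25/6 - 2/5)*2 = -137/30*2 = -137/15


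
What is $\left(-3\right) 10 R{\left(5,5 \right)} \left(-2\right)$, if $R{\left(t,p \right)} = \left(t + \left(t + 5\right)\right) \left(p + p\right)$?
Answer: $9000$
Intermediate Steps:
$R{\left(t,p \right)} = 2 p \left(5 + 2 t\right)$ ($R{\left(t,p \right)} = \left(t + \left(5 + t\right)\right) 2 p = \left(5 + 2 t\right) 2 p = 2 p \left(5 + 2 t\right)$)
$\left(-3\right) 10 R{\left(5,5 \right)} \left(-2\right) = \left(-3\right) 10 \cdot 2 \cdot 5 \left(5 + 2 \cdot 5\right) \left(-2\right) = - 30 \cdot 2 \cdot 5 \left(5 + 10\right) \left(-2\right) = - 30 \cdot 2 \cdot 5 \cdot 15 \left(-2\right) = \left(-30\right) 150 \left(-2\right) = \left(-4500\right) \left(-2\right) = 9000$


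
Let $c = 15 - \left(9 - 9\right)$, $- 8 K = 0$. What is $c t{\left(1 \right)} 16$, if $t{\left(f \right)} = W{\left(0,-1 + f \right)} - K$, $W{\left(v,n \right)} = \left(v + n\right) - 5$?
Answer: $-1200$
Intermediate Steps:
$W{\left(v,n \right)} = -5 + n + v$ ($W{\left(v,n \right)} = \left(n + v\right) - 5 = -5 + n + v$)
$K = 0$ ($K = \left(- \frac{1}{8}\right) 0 = 0$)
$c = 15$ ($c = 15 - \left(9 - 9\right) = 15 - 0 = 15 + 0 = 15$)
$t{\left(f \right)} = -6 + f$ ($t{\left(f \right)} = \left(-5 + \left(-1 + f\right) + 0\right) - 0 = \left(-6 + f\right) + 0 = -6 + f$)
$c t{\left(1 \right)} 16 = 15 \left(-6 + 1\right) 16 = 15 \left(-5\right) 16 = \left(-75\right) 16 = -1200$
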